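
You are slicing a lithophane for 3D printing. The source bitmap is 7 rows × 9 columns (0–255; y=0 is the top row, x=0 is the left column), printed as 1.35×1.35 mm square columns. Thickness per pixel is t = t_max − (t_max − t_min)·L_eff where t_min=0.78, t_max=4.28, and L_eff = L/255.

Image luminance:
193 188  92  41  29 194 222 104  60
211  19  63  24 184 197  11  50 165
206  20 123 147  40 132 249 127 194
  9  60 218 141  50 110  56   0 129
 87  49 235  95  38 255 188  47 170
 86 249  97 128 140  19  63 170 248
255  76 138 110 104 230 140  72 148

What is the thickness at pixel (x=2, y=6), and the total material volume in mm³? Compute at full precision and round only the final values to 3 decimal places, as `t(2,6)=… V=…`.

t(2,6)=2.386 V=298.931

span = t_max - t_min = 4.28 - 0.78 = 3.500
L(2,6) = 138, L_eff = 138/255 = 0.541176
t(2,6) = 4.28 - 3.500·0.541176 = 2.386
Σt over all 7·9 pixels = 139419/850 ≈ 164.0223529
V = pitch²·Σt = 1.35²·139419/850 = 298.931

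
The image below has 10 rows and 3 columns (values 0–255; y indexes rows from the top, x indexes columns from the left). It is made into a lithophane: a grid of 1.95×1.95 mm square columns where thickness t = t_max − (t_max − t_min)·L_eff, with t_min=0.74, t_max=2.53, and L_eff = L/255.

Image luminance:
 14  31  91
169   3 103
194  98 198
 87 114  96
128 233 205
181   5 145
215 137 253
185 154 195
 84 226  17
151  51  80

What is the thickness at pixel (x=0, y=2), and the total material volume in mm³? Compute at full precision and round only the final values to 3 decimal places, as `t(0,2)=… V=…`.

span = t_max - t_min = 2.53 - 0.74 = 1.790
L(0,2) = 194, L_eff = 194/255 = 0.760784
t(0,2) = 2.53 - 1.790·0.760784 = 1.168
Σt over all 10·3 pixels = 415851/8500 ≈ 48.9236471
V = pitch²·Σt = 1.95²·415851/8500 = 186.032

t(0,2)=1.168 V=186.032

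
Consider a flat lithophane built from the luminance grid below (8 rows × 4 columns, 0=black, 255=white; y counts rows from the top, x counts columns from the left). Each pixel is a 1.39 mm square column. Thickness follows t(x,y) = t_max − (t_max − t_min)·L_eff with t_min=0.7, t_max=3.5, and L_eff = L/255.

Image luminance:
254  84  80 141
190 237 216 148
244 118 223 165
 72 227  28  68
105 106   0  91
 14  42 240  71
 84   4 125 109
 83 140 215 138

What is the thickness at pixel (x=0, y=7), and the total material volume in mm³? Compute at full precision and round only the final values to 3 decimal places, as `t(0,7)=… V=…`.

span = t_max - t_min = 3.5 - 0.7 = 2.800
L(0,7) = 83, L_eff = 83/255 = 0.325490
t(0,7) = 3.5 - 2.800·0.325490 = 2.589
Σt over all 8·4 pixels = 28644/425 ≈ 67.3976471
V = pitch²·Σt = 1.39²·28644/425 = 130.219

t(0,7)=2.589 V=130.219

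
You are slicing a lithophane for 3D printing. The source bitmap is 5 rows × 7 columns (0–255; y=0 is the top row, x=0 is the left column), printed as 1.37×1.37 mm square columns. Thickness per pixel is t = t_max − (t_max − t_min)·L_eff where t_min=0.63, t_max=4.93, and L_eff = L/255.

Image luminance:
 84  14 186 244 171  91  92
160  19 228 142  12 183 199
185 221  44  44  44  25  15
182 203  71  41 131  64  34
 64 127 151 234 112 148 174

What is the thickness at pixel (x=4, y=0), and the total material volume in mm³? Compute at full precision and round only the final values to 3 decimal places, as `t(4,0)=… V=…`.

t(4,0)=2.046 V=192.861

span = t_max - t_min = 4.93 - 0.63 = 4.300
L(4,0) = 171, L_eff = 171/255 = 0.670588
t(4,0) = 4.93 - 4.300·0.670588 = 2.046
Σt over all 5·7 pixels = 524051/5100 ≈ 102.7550980
V = pitch²·Σt = 1.37²·524051/5100 = 192.861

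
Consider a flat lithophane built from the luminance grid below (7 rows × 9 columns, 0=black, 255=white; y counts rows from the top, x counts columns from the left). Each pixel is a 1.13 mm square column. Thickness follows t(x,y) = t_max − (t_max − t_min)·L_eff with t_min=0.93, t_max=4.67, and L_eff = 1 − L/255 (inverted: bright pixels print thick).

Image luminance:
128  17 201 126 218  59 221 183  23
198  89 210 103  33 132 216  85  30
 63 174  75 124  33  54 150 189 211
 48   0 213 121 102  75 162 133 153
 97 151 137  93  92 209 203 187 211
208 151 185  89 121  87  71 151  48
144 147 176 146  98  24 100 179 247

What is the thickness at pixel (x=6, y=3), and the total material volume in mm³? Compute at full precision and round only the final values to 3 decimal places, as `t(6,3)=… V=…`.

span = t_max - t_min = 4.67 - 0.93 = 3.740
L(6,3) = 162, L_eff = 1 - 162/255 = 0.364706 (inverted)
t(6,3) = 4.67 - 3.740·0.364706 = 3.306
Σt over all 7·9 pixels = 266173/1500 ≈ 177.4486667
V = pitch²·Σt = 1.13²·266173/1500 = 226.584

t(6,3)=3.306 V=226.584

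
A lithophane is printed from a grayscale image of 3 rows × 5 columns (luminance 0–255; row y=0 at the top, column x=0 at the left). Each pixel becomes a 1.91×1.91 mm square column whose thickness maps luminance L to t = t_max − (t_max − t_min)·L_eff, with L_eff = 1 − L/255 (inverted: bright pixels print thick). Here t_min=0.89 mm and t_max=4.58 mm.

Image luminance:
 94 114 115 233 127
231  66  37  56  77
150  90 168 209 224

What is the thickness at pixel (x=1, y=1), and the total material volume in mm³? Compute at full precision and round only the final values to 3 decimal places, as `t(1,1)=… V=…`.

span = t_max - t_min = 4.58 - 0.89 = 3.690
L(1,1) = 66, L_eff = 1 - 66/255 = 0.741176 (inverted)
t(1,1) = 4.58 - 3.690·0.741176 = 1.845
Σt over all 3·5 pixels = 89592/2125 ≈ 42.1609412
V = pitch²·Σt = 1.91²·89592/2125 = 153.807

t(1,1)=1.845 V=153.807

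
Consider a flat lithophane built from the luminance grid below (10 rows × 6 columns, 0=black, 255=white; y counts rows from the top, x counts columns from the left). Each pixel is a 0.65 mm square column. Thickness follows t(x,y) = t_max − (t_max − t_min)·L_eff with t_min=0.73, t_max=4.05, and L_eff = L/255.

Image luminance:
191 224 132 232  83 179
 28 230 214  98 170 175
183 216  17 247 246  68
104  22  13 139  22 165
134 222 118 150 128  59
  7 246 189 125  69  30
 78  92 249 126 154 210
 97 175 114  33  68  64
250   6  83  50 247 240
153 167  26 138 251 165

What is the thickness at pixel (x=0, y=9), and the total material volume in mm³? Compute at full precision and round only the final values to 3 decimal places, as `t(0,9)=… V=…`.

t(0,9)=2.058 V=58.051

span = t_max - t_min = 4.05 - 0.73 = 3.320
L(0,9) = 153, L_eff = 153/255 = 0.600000
t(0,9) = 4.05 - 3.320·0.600000 = 2.058
Σt over all 10·6 pixels = 875912/6375 ≈ 137.3979608
V = pitch²·Σt = 0.65²·875912/6375 = 58.051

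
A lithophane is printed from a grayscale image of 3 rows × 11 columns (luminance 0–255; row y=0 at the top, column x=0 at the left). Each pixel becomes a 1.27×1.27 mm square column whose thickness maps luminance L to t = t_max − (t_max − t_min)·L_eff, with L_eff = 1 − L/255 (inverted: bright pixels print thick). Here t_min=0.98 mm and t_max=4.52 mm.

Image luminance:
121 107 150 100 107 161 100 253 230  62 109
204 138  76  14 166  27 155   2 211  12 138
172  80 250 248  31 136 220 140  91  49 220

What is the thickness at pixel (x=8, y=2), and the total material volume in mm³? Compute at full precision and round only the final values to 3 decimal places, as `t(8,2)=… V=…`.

t(8,2)=2.243 V=147.994

span = t_max - t_min = 4.52 - 0.98 = 3.540
L(8,2) = 91, L_eff = 1 - 91/255 = 0.643137 (inverted)
t(8,2) = 4.52 - 3.540·0.643137 = 2.243
Σt over all 3·11 pixels = 77993/850 ≈ 91.7564706
V = pitch²·Σt = 1.27²·77993/850 = 147.994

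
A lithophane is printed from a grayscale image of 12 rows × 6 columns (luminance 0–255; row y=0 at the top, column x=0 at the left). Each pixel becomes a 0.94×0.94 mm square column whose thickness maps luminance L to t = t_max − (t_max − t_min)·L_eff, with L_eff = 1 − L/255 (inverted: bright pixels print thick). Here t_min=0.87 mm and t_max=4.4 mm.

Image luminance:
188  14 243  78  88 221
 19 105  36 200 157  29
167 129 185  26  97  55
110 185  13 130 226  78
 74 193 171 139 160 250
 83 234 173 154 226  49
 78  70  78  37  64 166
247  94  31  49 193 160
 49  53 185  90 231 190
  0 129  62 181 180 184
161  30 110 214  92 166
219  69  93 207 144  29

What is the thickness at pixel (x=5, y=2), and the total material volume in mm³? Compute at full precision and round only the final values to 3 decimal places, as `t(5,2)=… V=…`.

span = t_max - t_min = 4.4 - 0.87 = 3.530
L(5,2) = 55, L_eff = 1 - 55/255 = 0.784314 (inverted)
t(5,2) = 4.4 - 3.530·0.784314 = 1.631
Σt over all 12·6 pixels = 239069/1275 ≈ 187.5050980
V = pitch²·Σt = 0.94²·239069/1275 = 165.680

t(5,2)=1.631 V=165.680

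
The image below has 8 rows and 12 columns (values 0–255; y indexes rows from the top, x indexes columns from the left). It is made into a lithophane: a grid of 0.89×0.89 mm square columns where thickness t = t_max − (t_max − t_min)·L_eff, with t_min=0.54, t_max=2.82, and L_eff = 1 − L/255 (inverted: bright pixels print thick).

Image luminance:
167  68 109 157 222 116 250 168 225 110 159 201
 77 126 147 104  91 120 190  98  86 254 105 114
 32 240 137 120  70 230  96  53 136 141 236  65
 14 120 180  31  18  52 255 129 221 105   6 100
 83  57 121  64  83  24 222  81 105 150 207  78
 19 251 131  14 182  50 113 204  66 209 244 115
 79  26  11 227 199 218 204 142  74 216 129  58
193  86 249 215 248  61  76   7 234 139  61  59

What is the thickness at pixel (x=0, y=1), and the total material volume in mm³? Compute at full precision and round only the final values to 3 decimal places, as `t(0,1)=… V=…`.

t(0,1)=1.228 V=128.423

span = t_max - t_min = 2.82 - 0.54 = 2.280
L(0,1) = 77, L_eff = 1 - 77/255 = 0.698039 (inverted)
t(0,1) = 2.82 - 2.280·0.698039 = 1.228
Σt over all 8·12 pixels = 13781/85 ≈ 162.1294118
V = pitch²·Σt = 0.89²·13781/85 = 128.423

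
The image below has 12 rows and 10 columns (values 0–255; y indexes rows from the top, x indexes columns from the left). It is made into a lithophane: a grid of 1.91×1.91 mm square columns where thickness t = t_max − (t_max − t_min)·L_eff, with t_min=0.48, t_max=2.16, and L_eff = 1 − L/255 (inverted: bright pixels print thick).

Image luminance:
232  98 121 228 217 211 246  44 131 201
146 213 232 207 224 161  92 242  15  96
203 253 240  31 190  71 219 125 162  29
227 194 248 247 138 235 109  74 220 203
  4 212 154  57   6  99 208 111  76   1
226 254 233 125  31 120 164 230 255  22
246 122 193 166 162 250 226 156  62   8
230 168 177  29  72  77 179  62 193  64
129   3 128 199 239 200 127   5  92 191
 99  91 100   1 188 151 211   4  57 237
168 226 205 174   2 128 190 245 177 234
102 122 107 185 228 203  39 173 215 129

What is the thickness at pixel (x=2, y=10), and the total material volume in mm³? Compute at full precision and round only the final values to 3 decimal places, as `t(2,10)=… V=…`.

span = t_max - t_min = 2.16 - 0.48 = 1.680
L(2,10) = 205, L_eff = 1 - 205/255 = 0.196078 (inverted)
t(2,10) = 2.16 - 1.680·0.196078 = 1.831
Σt over all 12·10 pixels = 373126/2125 ≈ 175.5887059
V = pitch²·Σt = 1.91²·373126/2125 = 640.565

t(2,10)=1.831 V=640.565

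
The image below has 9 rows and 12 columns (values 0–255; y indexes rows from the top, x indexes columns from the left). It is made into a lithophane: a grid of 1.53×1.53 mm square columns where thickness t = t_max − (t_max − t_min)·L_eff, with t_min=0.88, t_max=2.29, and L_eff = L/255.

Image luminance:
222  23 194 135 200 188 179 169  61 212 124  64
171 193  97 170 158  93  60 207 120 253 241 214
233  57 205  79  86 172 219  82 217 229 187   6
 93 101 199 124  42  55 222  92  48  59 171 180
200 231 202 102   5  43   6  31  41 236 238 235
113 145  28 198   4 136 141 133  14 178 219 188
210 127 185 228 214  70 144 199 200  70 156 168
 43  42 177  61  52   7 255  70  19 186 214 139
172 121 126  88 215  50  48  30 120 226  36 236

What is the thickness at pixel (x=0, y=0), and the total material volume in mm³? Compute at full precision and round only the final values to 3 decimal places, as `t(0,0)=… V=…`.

span = t_max - t_min = 2.29 - 0.88 = 1.410
L(0,0) = 222, L_eff = 222/255 = 0.870588
t(0,0) = 2.29 - 1.410·0.870588 = 1.062
Σt over all 9·12 pixels = 1412401/8500 ≈ 166.1648235
V = pitch²·Σt = 1.53²·1412401/8500 = 388.975

t(0,0)=1.062 V=388.975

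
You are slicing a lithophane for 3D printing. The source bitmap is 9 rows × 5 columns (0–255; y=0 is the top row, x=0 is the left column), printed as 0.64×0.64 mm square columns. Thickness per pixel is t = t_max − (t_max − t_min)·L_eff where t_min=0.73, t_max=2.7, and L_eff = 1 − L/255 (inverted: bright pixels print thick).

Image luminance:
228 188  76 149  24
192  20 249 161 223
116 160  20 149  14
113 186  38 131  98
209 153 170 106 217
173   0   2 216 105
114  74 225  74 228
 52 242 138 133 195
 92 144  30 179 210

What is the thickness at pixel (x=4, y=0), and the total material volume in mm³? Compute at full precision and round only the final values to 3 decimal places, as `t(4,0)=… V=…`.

span = t_max - t_min = 2.7 - 0.73 = 1.970
L(4,0) = 24, L_eff = 1 - 24/255 = 0.905882 (inverted)
t(4,0) = 2.7 - 1.970·0.905882 = 0.915
Σt over all 9·5 pixels = 2022827/25500 ≈ 79.3265490
V = pitch²·Σt = 0.64²·2022827/25500 = 32.492

t(4,0)=0.915 V=32.492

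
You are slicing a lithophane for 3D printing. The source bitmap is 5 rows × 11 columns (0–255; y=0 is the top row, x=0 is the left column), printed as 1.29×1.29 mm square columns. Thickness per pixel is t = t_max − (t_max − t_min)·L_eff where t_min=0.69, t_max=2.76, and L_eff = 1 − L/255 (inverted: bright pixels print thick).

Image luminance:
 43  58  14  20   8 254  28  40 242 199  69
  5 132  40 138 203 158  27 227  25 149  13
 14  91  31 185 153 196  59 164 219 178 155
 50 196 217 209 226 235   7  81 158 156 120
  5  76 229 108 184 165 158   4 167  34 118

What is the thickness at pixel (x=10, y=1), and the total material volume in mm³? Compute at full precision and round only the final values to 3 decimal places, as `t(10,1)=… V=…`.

span = t_max - t_min = 2.76 - 0.69 = 2.070
L(10,1) = 13, L_eff = 1 - 13/255 = 0.949020 (inverted)
t(10,1) = 2.76 - 2.070·0.949020 = 0.796
Σt over all 5·11 pixels = 153387/1700 ≈ 90.2276471
V = pitch²·Σt = 1.29²·153387/1700 = 150.148

t(10,1)=0.796 V=150.148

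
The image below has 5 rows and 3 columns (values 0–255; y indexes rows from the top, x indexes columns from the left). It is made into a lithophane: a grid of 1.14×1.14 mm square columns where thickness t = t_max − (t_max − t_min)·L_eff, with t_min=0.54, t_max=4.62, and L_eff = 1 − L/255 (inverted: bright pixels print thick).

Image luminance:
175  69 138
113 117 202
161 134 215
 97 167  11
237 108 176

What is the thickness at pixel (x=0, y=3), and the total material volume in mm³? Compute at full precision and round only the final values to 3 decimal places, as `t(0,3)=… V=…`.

t(0,3)=2.092 V=54.609

span = t_max - t_min = 4.62 - 0.54 = 4.080
L(0,3) = 97, L_eff = 1 - 97/255 = 0.619608 (inverted)
t(0,3) = 4.62 - 4.080·0.619608 = 2.092
Σt over all 5·3 pixels = 42.02
V = pitch²·Σt = 1.14²·42.02 = 54.609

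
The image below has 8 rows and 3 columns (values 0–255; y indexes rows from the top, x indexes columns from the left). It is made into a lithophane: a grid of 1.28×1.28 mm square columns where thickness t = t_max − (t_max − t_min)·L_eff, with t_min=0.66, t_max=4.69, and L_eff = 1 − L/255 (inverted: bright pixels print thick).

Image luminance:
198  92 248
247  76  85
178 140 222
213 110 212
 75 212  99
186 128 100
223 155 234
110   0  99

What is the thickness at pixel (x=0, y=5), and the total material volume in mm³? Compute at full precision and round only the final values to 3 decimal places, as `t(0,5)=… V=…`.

span = t_max - t_min = 4.69 - 0.66 = 4.030
L(0,5) = 186, L_eff = 1 - 186/255 = 0.270588 (inverted)
t(0,5) = 4.69 - 4.030·0.270588 = 3.600
Σt over all 8·3 pixels = 311941/4250 ≈ 73.3978824
V = pitch²·Σt = 1.28²·311941/4250 = 120.255

t(0,5)=3.600 V=120.255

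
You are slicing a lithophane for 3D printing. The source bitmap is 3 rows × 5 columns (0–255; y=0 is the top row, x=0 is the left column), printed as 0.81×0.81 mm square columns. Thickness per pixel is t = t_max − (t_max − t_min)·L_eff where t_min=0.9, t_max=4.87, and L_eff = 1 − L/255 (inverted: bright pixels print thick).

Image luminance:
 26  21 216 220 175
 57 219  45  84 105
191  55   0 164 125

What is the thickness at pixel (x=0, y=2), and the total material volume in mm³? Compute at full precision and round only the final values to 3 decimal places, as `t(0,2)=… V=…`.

span = t_max - t_min = 4.87 - 0.9 = 3.970
L(0,2) = 191, L_eff = 1 - 191/255 = 0.250980 (inverted)
t(0,2) = 4.87 - 3.970·0.250980 = 3.874
Σt over all 3·5 pixels = 1020341/25500 ≈ 40.0133725
V = pitch²·Σt = 0.81²·1020341/25500 = 26.253

t(0,2)=3.874 V=26.253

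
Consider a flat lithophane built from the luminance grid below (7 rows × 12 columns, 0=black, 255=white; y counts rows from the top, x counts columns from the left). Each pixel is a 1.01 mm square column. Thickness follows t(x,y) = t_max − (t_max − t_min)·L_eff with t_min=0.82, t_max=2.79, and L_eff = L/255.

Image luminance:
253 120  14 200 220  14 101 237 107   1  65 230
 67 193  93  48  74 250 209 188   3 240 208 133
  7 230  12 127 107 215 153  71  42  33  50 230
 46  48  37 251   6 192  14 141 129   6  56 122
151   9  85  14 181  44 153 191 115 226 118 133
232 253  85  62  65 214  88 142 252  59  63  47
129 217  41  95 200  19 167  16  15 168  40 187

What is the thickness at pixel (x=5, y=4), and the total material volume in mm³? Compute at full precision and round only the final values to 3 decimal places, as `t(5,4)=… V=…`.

span = t_max - t_min = 2.79 - 0.82 = 1.970
L(5,4) = 44, L_eff = 44/255 = 0.172549
t(5,4) = 2.79 - 1.970·0.172549 = 2.450
Σt over all 7·12 pixels = 4031987/25500 ≈ 158.1171373
V = pitch²·Σt = 1.01²·4031987/25500 = 161.295

t(5,4)=2.450 V=161.295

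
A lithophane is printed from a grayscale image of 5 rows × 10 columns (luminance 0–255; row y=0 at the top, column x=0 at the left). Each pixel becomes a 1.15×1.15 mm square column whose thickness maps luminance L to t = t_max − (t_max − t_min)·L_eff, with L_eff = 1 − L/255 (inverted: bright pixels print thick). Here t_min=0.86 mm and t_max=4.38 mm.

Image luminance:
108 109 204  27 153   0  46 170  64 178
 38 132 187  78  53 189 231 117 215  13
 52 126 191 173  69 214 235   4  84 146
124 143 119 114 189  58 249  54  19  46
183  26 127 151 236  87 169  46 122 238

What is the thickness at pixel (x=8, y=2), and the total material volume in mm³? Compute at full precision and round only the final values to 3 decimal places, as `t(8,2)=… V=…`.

t(8,2)=2.020 V=168.337

span = t_max - t_min = 4.38 - 0.86 = 3.520
L(8,2) = 84, L_eff = 1 - 84/255 = 0.670588 (inverted)
t(8,2) = 4.38 - 3.520·0.670588 = 2.020
Σt over all 5·10 pixels = 811453/6375 ≈ 127.2867451
V = pitch²·Σt = 1.15²·811453/6375 = 168.337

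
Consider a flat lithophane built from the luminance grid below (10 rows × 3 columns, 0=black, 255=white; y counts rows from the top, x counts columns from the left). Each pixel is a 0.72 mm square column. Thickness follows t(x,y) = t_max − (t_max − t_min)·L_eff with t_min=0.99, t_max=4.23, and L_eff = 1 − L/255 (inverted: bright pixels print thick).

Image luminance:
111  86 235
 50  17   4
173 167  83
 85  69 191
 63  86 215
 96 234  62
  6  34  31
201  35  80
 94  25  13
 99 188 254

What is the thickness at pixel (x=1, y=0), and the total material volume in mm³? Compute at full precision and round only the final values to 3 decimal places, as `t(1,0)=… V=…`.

span = t_max - t_min = 4.23 - 0.99 = 3.240
L(1,0) = 86, L_eff = 1 - 86/255 = 0.662745 (inverted)
t(1,0) = 4.23 - 3.240·0.662745 = 2.083
Σt over all 10·3 pixels = 292923/4250 ≈ 68.9230588
V = pitch²·Σt = 0.72²·292923/4250 = 35.730

t(1,0)=2.083 V=35.730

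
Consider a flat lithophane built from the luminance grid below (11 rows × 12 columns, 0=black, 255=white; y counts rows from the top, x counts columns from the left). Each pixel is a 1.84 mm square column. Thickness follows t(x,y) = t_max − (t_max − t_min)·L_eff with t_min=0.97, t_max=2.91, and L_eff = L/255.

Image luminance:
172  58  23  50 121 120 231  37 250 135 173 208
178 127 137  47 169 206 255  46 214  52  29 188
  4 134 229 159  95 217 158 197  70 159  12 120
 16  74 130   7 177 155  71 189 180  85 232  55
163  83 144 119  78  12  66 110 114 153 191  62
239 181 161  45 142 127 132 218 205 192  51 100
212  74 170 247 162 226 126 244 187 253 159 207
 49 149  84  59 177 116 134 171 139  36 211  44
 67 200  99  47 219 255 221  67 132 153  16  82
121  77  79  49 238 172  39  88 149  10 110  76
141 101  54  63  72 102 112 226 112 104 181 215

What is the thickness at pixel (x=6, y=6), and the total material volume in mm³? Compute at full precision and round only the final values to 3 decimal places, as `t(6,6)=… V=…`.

t(6,6)=1.951 V=859.412

span = t_max - t_min = 2.91 - 0.97 = 1.940
L(6,6) = 126, L_eff = 126/255 = 0.494118
t(6,6) = 2.91 - 1.940·0.494118 = 1.951
Σt over all 11·12 pixels = 539417/2125 ≈ 253.8432941
V = pitch²·Σt = 1.84²·539417/2125 = 859.412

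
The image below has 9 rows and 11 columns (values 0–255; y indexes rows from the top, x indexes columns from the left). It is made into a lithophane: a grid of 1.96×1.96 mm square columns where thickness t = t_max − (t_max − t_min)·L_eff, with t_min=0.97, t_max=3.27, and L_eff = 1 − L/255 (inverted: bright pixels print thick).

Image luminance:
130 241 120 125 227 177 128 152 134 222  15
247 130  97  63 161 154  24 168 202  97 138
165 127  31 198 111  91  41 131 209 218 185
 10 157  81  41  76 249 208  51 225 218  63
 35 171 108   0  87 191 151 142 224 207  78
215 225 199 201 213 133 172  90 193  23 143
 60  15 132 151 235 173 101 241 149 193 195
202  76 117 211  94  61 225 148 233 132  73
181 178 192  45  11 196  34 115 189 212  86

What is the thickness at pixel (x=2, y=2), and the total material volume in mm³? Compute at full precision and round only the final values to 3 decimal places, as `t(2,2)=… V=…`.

span = t_max - t_min = 3.27 - 0.97 = 2.300
L(2,2) = 31, L_eff = 1 - 31/255 = 0.878431 (inverted)
t(2,2) = 3.27 - 2.300·0.878431 = 1.250
Σt over all 9·11 pixels = 1128923/5100 ≈ 221.3574510
V = pitch²·Σt = 1.96²·1128923/5100 = 850.367

t(2,2)=1.250 V=850.367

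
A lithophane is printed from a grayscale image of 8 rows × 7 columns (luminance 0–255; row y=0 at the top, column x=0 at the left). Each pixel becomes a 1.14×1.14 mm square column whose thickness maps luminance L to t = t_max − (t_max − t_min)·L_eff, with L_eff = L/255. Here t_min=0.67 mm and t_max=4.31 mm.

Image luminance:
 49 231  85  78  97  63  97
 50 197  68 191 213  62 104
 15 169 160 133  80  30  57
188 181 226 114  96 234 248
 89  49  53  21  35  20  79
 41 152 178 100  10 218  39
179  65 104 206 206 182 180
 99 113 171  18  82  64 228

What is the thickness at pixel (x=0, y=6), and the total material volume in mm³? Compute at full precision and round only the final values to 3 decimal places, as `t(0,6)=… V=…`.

t(0,6)=1.755 V=193.145

span = t_max - t_min = 4.31 - 0.67 = 3.640
L(0,6) = 179, L_eff = 179/255 = 0.701961
t(0,6) = 4.31 - 3.640·0.701961 = 1.755
Σt over all 8·7 pixels = 947443/6375 ≈ 148.6185098
V = pitch²·Σt = 1.14²·947443/6375 = 193.145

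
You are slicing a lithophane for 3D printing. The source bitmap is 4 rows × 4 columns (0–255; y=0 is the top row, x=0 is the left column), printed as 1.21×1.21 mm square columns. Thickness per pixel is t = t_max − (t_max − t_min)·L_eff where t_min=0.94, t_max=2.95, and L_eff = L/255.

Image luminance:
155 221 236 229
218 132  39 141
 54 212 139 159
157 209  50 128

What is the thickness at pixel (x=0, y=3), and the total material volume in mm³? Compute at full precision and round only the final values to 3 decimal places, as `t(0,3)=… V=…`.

span = t_max - t_min = 2.95 - 0.94 = 2.010
L(0,3) = 157, L_eff = 157/255 = 0.615686
t(0,3) = 2.95 - 2.010·0.615686 = 1.712
Σt over all 4·4 pixels = 235107/8500 ≈ 27.6596471
V = pitch²·Σt = 1.21²·235107/8500 = 40.496

t(0,3)=1.712 V=40.496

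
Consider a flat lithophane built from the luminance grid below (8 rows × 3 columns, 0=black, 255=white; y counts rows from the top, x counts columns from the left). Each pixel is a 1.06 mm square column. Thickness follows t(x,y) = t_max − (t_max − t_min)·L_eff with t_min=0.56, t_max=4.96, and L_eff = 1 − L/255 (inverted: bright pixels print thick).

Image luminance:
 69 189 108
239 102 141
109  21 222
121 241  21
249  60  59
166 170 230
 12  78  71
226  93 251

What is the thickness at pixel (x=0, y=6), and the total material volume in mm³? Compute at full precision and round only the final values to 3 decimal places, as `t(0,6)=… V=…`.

span = t_max - t_min = 4.96 - 0.56 = 4.400
L(0,6) = 12, L_eff = 1 - 12/255 = 0.952941 (inverted)
t(0,6) = 4.96 - 4.400·0.952941 = 0.767
Σt over all 8·3 pixels = 88592/1275 ≈ 69.4839216
V = pitch²·Σt = 1.06²·88592/1275 = 78.072

t(0,6)=0.767 V=78.072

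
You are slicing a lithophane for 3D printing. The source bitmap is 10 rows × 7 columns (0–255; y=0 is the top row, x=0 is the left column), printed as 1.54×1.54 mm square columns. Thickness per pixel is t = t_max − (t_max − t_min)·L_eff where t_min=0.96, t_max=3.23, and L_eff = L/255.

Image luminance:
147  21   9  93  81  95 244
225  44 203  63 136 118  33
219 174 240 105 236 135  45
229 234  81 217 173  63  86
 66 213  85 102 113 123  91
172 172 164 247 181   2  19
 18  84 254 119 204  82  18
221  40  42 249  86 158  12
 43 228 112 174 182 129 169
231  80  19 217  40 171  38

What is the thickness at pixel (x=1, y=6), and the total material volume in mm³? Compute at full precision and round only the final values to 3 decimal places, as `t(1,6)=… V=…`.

t(1,6)=2.482 V=347.922

span = t_max - t_min = 3.23 - 0.96 = 2.270
L(1,6) = 84, L_eff = 84/255 = 0.329412
t(1,6) = 3.23 - 2.270·0.329412 = 2.482
Σt over all 10·7 pixels = 1246979/8500 ≈ 146.7034118
V = pitch²·Σt = 1.54²·1246979/8500 = 347.922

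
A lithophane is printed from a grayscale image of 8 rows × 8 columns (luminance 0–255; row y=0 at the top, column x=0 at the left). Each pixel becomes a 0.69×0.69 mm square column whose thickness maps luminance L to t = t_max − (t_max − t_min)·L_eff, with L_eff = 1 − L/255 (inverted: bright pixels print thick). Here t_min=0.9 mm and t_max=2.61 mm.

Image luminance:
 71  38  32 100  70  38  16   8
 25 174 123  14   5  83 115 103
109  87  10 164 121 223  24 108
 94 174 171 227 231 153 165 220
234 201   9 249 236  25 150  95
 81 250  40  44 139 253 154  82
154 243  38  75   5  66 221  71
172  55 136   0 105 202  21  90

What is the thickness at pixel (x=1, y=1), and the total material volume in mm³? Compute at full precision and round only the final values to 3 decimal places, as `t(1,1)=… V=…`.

t(1,1)=2.067 V=50.385

span = t_max - t_min = 2.61 - 0.9 = 1.710
L(1,1) = 174, L_eff = 1 - 174/255 = 0.317647 (inverted)
t(1,1) = 2.61 - 1.710·0.317647 = 2.067
Σt over all 8·8 pixels = 224886/2125 ≈ 105.8287059
V = pitch²·Σt = 0.69²·224886/2125 = 50.385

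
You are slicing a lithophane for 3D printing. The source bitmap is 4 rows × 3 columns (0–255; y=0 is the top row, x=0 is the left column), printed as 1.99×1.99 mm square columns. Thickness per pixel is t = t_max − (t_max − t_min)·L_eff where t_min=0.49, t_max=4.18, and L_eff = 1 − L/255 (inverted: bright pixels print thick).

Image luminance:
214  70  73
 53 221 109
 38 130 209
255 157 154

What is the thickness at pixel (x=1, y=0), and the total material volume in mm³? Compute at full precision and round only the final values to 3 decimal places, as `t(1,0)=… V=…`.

t(1,0)=1.503 V=119.730

span = t_max - t_min = 4.18 - 0.49 = 3.690
L(1,0) = 70, L_eff = 1 - 70/255 = 0.725490 (inverted)
t(1,0) = 4.18 - 3.690·0.725490 = 1.503
Σt over all 4·3 pixels = 30.234
V = pitch²·Σt = 1.99²·30.234 = 119.730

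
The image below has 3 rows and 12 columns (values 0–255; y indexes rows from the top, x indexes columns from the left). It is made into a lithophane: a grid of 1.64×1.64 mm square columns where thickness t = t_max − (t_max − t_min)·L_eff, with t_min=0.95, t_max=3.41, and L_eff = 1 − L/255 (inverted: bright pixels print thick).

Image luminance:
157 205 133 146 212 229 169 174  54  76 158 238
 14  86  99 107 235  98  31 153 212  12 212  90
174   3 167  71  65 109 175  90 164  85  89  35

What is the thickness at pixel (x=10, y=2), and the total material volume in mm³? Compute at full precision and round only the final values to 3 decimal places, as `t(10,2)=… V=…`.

span = t_max - t_min = 3.41 - 0.95 = 2.460
L(10,2) = 89, L_eff = 1 - 89/255 = 0.650980 (inverted)
t(10,2) = 3.41 - 2.460·0.650980 = 1.809
Σt over all 3·12 pixels = 330957/4250 ≈ 77.8722353
V = pitch²·Σt = 1.64²·330957/4250 = 209.445

t(10,2)=1.809 V=209.445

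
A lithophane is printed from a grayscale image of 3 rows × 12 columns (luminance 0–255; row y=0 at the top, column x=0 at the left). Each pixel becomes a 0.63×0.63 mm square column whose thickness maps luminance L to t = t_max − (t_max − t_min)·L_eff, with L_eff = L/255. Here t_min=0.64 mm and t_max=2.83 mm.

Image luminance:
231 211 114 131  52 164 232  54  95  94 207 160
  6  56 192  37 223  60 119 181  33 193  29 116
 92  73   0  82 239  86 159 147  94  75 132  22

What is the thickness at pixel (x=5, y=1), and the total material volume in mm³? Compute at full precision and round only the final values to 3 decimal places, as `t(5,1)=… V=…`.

span = t_max - t_min = 2.83 - 0.64 = 2.190
L(5,1) = 60, L_eff = 60/255 = 0.235294
t(5,1) = 2.83 - 2.190·0.235294 = 2.315
Σt over all 3·12 pixels = 560037/8500 ≈ 65.8867059
V = pitch²·Σt = 0.63²·560037/8500 = 26.150

t(5,1)=2.315 V=26.150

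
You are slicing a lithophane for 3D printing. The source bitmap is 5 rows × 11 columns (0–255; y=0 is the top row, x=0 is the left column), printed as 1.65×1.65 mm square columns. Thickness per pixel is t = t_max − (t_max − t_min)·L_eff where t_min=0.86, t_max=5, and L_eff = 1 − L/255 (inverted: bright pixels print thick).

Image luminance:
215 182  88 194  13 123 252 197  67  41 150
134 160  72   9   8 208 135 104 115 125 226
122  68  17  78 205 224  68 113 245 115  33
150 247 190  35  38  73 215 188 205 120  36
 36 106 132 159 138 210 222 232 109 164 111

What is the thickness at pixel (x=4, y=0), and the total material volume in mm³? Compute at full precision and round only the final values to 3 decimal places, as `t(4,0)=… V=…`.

t(4,0)=1.071 V=447.991

span = t_max - t_min = 5 - 0.86 = 4.140
L(4,0) = 13, L_eff = 1 - 13/255 = 0.949020 (inverted)
t(4,0) = 5 - 4.140·0.949020 = 1.071
Σt over all 5·11 pixels = 699343/4250 ≈ 164.5512941
V = pitch²·Σt = 1.65²·699343/4250 = 447.991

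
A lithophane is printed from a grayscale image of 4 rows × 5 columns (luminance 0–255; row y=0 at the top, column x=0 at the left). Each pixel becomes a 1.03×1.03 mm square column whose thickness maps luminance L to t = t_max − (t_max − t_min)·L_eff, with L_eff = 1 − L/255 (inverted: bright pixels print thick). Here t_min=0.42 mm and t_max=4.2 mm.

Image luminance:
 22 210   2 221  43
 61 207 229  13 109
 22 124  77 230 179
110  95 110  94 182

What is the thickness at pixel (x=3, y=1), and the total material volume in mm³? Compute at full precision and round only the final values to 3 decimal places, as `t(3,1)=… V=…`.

t(3,1)=0.613 V=45.711

span = t_max - t_min = 4.2 - 0.42 = 3.780
L(3,1) = 13, L_eff = 1 - 13/255 = 0.949020 (inverted)
t(3,1) = 4.2 - 3.780·0.949020 = 0.613
Σt over all 4·5 pixels = 18312/425 ≈ 43.0870588
V = pitch²·Σt = 1.03²·18312/425 = 45.711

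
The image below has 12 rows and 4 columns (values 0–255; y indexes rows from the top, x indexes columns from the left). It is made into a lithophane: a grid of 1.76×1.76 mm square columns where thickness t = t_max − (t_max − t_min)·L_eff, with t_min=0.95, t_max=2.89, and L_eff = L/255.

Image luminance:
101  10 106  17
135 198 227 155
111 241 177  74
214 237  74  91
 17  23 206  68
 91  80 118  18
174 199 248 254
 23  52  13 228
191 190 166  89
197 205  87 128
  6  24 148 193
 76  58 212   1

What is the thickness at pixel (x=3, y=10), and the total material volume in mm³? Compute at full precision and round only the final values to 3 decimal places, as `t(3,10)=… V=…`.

t(3,10)=1.422 V=289.457

span = t_max - t_min = 2.89 - 0.95 = 1.940
L(3,10) = 193, L_eff = 193/255 = 0.756863
t(3,10) = 2.89 - 1.940·0.756863 = 1.422
Σt over all 12·4 pixels = 1191433/12750 ≈ 93.4457255
V = pitch²·Σt = 1.76²·1191433/12750 = 289.457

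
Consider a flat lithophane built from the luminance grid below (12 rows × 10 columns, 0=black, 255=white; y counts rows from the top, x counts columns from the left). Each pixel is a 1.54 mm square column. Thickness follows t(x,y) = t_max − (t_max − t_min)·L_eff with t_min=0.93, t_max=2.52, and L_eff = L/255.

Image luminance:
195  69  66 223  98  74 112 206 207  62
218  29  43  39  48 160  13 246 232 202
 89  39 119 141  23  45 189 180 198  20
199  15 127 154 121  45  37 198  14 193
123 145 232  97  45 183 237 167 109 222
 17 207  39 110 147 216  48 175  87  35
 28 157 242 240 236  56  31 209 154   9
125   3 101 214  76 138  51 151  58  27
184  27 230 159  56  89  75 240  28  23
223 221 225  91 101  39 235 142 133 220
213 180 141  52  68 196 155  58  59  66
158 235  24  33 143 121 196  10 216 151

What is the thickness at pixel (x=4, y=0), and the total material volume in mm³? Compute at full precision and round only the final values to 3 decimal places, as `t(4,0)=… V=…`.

span = t_max - t_min = 2.52 - 0.93 = 1.590
L(4,0) = 98, L_eff = 98/255 = 0.384314
t(4,0) = 2.52 - 1.590·0.384314 = 1.909
Σt over all 12·10 pixels = 1783297/8500 ≈ 209.7996471
V = pitch²·Σt = 1.54²·1783297/8500 = 497.561

t(4,0)=1.909 V=497.561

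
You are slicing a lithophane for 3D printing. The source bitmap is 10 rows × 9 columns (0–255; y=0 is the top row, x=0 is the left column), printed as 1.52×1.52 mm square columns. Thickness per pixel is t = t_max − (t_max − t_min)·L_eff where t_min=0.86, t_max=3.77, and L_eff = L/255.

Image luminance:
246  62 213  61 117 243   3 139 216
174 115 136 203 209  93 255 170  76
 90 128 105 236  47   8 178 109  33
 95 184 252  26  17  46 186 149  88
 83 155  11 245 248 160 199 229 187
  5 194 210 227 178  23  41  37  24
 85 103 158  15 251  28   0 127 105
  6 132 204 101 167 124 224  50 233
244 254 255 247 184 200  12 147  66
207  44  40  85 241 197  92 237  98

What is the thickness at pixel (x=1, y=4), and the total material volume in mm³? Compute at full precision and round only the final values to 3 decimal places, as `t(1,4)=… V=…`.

span = t_max - t_min = 3.77 - 0.86 = 2.910
L(1,4) = 155, L_eff = 155/255 = 0.607843
t(1,4) = 3.77 - 2.910·0.607843 = 2.001
Σt over all 10·9 pixels = 1707731/8500 ≈ 200.9095294
V = pitch²·Σt = 1.52²·1707731/8500 = 464.181

t(1,4)=2.001 V=464.181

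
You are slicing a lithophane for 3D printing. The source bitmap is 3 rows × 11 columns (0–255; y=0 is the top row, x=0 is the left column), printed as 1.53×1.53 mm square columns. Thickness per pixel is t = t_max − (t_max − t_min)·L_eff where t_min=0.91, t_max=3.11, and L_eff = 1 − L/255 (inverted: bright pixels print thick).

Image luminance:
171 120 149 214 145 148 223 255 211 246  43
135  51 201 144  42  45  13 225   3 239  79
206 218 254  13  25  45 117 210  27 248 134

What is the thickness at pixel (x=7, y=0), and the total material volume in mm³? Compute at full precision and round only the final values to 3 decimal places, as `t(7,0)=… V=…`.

t(7,0)=3.110 V=163.179

span = t_max - t_min = 3.11 - 0.91 = 2.200
L(7,0) = 255, L_eff = 1 - 255/255 = 0.000000 (inverted)
t(7,0) = 3.11 - 2.200·0.000000 = 3.110
Σt over all 3·11 pixels = 118503/1700 ≈ 69.7076471
V = pitch²·Σt = 1.53²·118503/1700 = 163.179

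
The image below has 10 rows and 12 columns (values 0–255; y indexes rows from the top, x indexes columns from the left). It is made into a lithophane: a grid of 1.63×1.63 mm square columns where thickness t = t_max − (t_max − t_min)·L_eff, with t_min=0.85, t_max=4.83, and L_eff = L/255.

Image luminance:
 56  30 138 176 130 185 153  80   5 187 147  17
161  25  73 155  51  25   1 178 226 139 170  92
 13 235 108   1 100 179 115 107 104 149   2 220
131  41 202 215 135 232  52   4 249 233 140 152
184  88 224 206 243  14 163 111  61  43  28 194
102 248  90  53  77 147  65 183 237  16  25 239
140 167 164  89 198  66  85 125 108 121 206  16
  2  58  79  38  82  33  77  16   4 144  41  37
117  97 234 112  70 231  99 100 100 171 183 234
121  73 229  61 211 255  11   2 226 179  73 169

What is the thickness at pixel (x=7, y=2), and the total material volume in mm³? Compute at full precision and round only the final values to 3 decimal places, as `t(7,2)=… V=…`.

span = t_max - t_min = 4.83 - 0.85 = 3.980
L(7,2) = 107, L_eff = 107/255 = 0.419608
t(7,2) = 4.83 - 3.980·0.419608 = 3.160
Σt over all 10·12 pixels = 760219/2125 ≈ 357.7501176
V = pitch²·Σt = 1.63²·760219/2125 = 950.506

t(7,2)=3.160 V=950.506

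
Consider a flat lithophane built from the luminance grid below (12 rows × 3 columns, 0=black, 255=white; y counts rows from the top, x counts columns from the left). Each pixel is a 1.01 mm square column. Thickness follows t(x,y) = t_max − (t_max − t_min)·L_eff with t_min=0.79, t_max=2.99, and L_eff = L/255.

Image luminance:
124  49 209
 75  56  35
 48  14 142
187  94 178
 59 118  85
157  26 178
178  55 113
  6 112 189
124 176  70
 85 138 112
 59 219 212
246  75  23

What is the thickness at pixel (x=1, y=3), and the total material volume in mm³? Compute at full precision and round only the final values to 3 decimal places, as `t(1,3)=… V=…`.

span = t_max - t_min = 2.99 - 0.79 = 2.200
L(1,3) = 94, L_eff = 94/255 = 0.368627
t(1,3) = 2.99 - 2.200·0.368627 = 2.179
Σt over all 12·3 pixels = 6197/85 ≈ 72.9058824
V = pitch²·Σt = 1.01²·6197/85 = 74.371

t(1,3)=2.179 V=74.371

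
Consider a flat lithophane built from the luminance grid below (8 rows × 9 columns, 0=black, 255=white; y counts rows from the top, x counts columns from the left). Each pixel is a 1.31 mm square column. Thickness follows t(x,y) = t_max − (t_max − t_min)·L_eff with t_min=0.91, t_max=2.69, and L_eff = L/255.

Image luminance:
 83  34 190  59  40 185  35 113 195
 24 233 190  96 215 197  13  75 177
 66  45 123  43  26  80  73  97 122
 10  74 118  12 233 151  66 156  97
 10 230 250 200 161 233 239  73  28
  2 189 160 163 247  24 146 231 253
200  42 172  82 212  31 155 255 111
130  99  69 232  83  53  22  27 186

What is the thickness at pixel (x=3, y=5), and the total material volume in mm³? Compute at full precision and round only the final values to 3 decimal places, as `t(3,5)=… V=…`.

span = t_max - t_min = 2.69 - 0.91 = 1.780
L(3,5) = 163, L_eff = 163/255 = 0.639216
t(3,5) = 2.69 - 1.780·0.639216 = 1.552
Σt over all 8·9 pixels = 845513/6375 ≈ 132.6294902
V = pitch²·Σt = 1.31²·845513/6375 = 227.605

t(3,5)=1.552 V=227.605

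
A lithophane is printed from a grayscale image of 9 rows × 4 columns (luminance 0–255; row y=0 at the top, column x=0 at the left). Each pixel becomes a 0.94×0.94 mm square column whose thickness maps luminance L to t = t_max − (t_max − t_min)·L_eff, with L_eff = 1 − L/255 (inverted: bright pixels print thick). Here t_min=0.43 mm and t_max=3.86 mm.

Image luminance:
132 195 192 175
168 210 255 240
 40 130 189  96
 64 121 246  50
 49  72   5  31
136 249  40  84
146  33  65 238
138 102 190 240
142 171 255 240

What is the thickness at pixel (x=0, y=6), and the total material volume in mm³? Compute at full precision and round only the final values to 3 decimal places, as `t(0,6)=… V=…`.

span = t_max - t_min = 3.86 - 0.43 = 3.430
L(0,6) = 146, L_eff = 1 - 146/255 = 0.427451 (inverted)
t(0,6) = 3.86 - 3.430·0.427451 = 2.394
Σt over all 9·4 pixels = 2153987/25500 ≈ 84.4700784
V = pitch²·Σt = 0.94²·2153987/25500 = 74.638

t(0,6)=2.394 V=74.638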